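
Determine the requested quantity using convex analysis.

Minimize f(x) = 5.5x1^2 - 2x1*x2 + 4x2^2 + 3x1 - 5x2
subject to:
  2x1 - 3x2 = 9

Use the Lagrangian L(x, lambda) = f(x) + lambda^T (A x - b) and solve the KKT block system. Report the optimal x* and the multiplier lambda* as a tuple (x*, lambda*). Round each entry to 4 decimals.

Form the Lagrangian:
  L(x, lambda) = (1/2) x^T Q x + c^T x + lambda^T (A x - b)
Stationarity (grad_x L = 0): Q x + c + A^T lambda = 0.
Primal feasibility: A x = b.

This gives the KKT block system:
  [ Q   A^T ] [ x     ]   [-c ]
  [ A    0  ] [ lambda ] = [ b ]

Solving the linear system:
  x*      = (0.8692, -2.4206)
  lambda* = (-8.7009)
  f(x*)   = 46.5093

x* = (0.8692, -2.4206), lambda* = (-8.7009)


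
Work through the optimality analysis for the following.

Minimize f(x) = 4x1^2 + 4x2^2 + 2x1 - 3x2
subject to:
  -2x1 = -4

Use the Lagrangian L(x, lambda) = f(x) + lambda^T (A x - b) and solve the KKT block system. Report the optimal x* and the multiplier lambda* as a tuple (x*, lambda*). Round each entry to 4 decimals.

Form the Lagrangian:
  L(x, lambda) = (1/2) x^T Q x + c^T x + lambda^T (A x - b)
Stationarity (grad_x L = 0): Q x + c + A^T lambda = 0.
Primal feasibility: A x = b.

This gives the KKT block system:
  [ Q   A^T ] [ x     ]   [-c ]
  [ A    0  ] [ lambda ] = [ b ]

Solving the linear system:
  x*      = (2, 0.375)
  lambda* = (9)
  f(x*)   = 19.4375

x* = (2, 0.375), lambda* = (9)


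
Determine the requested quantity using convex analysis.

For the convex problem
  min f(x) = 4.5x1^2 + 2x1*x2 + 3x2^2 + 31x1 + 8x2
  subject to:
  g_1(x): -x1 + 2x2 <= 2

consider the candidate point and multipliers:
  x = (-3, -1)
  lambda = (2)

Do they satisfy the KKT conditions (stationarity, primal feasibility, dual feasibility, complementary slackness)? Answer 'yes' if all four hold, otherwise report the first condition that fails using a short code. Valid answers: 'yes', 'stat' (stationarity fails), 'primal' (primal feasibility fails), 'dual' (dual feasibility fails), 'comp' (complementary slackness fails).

Gradient of f: grad f(x) = Q x + c = (2, -4)
Constraint values g_i(x) = a_i^T x - b_i:
  g_1((-3, -1)) = -1
Stationarity residual: grad f(x) + sum_i lambda_i a_i = (0, 0)
  -> stationarity OK
Primal feasibility (all g_i <= 0): OK
Dual feasibility (all lambda_i >= 0): OK
Complementary slackness (lambda_i * g_i(x) = 0 for all i): FAILS

Verdict: the first failing condition is complementary_slackness -> comp.

comp


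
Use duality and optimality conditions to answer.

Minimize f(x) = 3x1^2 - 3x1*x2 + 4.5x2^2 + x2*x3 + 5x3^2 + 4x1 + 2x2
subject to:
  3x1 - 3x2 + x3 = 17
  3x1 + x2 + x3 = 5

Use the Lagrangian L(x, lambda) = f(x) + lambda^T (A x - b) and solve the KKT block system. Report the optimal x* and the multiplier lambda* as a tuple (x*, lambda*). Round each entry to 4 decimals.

Form the Lagrangian:
  L(x, lambda) = (1/2) x^T Q x + c^T x + lambda^T (A x - b)
Stationarity (grad_x L = 0): Q x + c + A^T lambda = 0.
Primal feasibility: A x = b.

This gives the KKT block system:
  [ Q   A^T ] [ x     ]   [-c ]
  [ A    0  ] [ lambda ] = [ b ]

Solving the linear system:
  x*      = (2.2708, -3, 1.1875)
  lambda* = (-9.875, 1)
  f(x*)   = 82.9792

x* = (2.2708, -3, 1.1875), lambda* = (-9.875, 1)


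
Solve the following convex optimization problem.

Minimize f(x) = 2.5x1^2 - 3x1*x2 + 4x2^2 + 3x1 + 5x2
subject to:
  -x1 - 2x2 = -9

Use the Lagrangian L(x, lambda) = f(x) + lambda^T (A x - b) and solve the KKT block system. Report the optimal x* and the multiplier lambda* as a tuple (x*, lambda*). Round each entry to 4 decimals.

Form the Lagrangian:
  L(x, lambda) = (1/2) x^T Q x + c^T x + lambda^T (A x - b)
Stationarity (grad_x L = 0): Q x + c + A^T lambda = 0.
Primal feasibility: A x = b.

This gives the KKT block system:
  [ Q   A^T ] [ x     ]   [-c ]
  [ A    0  ] [ lambda ] = [ b ]

Solving the linear system:
  x*      = (3.1, 2.95)
  lambda* = (9.65)
  f(x*)   = 55.45

x* = (3.1, 2.95), lambda* = (9.65)


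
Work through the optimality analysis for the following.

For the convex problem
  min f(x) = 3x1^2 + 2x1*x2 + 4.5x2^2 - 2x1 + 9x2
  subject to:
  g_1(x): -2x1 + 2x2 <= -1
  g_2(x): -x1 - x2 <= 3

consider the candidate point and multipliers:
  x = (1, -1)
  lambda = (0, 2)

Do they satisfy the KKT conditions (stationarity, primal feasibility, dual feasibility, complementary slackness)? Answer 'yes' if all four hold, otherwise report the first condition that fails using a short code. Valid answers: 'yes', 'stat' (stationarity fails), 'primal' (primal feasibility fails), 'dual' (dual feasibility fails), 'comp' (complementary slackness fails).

Gradient of f: grad f(x) = Q x + c = (2, 2)
Constraint values g_i(x) = a_i^T x - b_i:
  g_1((1, -1)) = -3
  g_2((1, -1)) = -3
Stationarity residual: grad f(x) + sum_i lambda_i a_i = (0, 0)
  -> stationarity OK
Primal feasibility (all g_i <= 0): OK
Dual feasibility (all lambda_i >= 0): OK
Complementary slackness (lambda_i * g_i(x) = 0 for all i): FAILS

Verdict: the first failing condition is complementary_slackness -> comp.

comp


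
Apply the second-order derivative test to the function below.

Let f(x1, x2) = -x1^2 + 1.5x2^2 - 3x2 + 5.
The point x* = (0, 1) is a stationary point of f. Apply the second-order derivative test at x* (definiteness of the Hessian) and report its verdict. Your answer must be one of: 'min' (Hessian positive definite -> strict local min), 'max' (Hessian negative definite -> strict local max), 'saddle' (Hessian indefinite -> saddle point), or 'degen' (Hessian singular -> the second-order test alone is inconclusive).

Compute the Hessian H = grad^2 f:
  H = [[-2, 0], [0, 3]]
Verify stationarity: grad f(x*) = H x* + g = (0, 0).
Eigenvalues of H: -2, 3.
Eigenvalues have mixed signs, so H is indefinite -> x* is a saddle point.

saddle


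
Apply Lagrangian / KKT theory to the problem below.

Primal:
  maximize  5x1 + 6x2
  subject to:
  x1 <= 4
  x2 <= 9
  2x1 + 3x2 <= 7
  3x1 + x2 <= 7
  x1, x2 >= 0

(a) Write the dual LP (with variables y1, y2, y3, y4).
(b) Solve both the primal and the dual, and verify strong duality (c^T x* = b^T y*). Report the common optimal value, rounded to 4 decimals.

The standard primal-dual pair for 'max c^T x s.t. A x <= b, x >= 0' is:
  Dual:  min b^T y  s.t.  A^T y >= c,  y >= 0.

So the dual LP is:
  minimize  4y1 + 9y2 + 7y3 + 7y4
  subject to:
    y1 + 2y3 + 3y4 >= 5
    y2 + 3y3 + y4 >= 6
    y1, y2, y3, y4 >= 0

Solving the primal: x* = (2, 1).
  primal value c^T x* = 16.
Solving the dual: y* = (0, 0, 1.8571, 0.4286).
  dual value b^T y* = 16.
Strong duality: c^T x* = b^T y*. Confirmed.

16


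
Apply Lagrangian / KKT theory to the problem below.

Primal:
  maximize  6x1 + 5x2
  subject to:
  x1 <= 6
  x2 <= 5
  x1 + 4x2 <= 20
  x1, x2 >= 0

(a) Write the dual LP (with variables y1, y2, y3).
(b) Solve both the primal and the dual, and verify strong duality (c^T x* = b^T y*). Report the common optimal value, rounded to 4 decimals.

The standard primal-dual pair for 'max c^T x s.t. A x <= b, x >= 0' is:
  Dual:  min b^T y  s.t.  A^T y >= c,  y >= 0.

So the dual LP is:
  minimize  6y1 + 5y2 + 20y3
  subject to:
    y1 + y3 >= 6
    y2 + 4y3 >= 5
    y1, y2, y3 >= 0

Solving the primal: x* = (6, 3.5).
  primal value c^T x* = 53.5.
Solving the dual: y* = (4.75, 0, 1.25).
  dual value b^T y* = 53.5.
Strong duality: c^T x* = b^T y*. Confirmed.

53.5


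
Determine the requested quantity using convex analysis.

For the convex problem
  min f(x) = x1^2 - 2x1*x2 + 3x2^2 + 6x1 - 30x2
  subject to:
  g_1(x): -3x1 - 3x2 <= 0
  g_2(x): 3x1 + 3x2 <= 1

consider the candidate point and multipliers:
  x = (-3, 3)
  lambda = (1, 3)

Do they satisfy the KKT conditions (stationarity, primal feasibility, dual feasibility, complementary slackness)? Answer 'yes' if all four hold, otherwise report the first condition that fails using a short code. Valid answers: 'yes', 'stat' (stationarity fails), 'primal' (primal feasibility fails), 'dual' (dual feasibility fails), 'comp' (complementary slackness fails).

Gradient of f: grad f(x) = Q x + c = (-6, -6)
Constraint values g_i(x) = a_i^T x - b_i:
  g_1((-3, 3)) = 0
  g_2((-3, 3)) = -1
Stationarity residual: grad f(x) + sum_i lambda_i a_i = (0, 0)
  -> stationarity OK
Primal feasibility (all g_i <= 0): OK
Dual feasibility (all lambda_i >= 0): OK
Complementary slackness (lambda_i * g_i(x) = 0 for all i): FAILS

Verdict: the first failing condition is complementary_slackness -> comp.

comp


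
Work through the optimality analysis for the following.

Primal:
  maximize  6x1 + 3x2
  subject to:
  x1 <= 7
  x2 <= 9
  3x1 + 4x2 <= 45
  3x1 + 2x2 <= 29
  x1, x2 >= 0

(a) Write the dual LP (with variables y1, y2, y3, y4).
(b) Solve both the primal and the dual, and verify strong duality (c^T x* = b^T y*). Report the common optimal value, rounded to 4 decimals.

The standard primal-dual pair for 'max c^T x s.t. A x <= b, x >= 0' is:
  Dual:  min b^T y  s.t.  A^T y >= c,  y >= 0.

So the dual LP is:
  minimize  7y1 + 9y2 + 45y3 + 29y4
  subject to:
    y1 + 3y3 + 3y4 >= 6
    y2 + 4y3 + 2y4 >= 3
    y1, y2, y3, y4 >= 0

Solving the primal: x* = (7, 4).
  primal value c^T x* = 54.
Solving the dual: y* = (1.5, 0, 0, 1.5).
  dual value b^T y* = 54.
Strong duality: c^T x* = b^T y*. Confirmed.

54


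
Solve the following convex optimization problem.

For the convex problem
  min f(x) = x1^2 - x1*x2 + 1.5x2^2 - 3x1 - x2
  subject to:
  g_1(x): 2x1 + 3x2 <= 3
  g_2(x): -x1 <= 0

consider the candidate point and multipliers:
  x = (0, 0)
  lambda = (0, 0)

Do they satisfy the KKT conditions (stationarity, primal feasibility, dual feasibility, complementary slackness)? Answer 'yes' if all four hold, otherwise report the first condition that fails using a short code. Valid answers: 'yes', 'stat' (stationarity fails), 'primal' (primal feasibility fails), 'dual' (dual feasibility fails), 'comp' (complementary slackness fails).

Gradient of f: grad f(x) = Q x + c = (-3, -1)
Constraint values g_i(x) = a_i^T x - b_i:
  g_1((0, 0)) = -3
  g_2((0, 0)) = 0
Stationarity residual: grad f(x) + sum_i lambda_i a_i = (-3, -1)
  -> stationarity FAILS
Primal feasibility (all g_i <= 0): OK
Dual feasibility (all lambda_i >= 0): OK
Complementary slackness (lambda_i * g_i(x) = 0 for all i): OK

Verdict: the first failing condition is stationarity -> stat.

stat


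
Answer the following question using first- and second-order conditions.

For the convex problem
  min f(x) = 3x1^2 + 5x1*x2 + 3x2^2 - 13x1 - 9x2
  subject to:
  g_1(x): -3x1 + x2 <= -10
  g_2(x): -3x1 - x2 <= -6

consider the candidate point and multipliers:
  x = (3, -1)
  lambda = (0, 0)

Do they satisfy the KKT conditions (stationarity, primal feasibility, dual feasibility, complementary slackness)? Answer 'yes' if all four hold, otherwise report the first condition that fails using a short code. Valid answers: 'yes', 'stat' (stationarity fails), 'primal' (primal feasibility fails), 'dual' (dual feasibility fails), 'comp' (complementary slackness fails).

Gradient of f: grad f(x) = Q x + c = (0, 0)
Constraint values g_i(x) = a_i^T x - b_i:
  g_1((3, -1)) = 0
  g_2((3, -1)) = -2
Stationarity residual: grad f(x) + sum_i lambda_i a_i = (0, 0)
  -> stationarity OK
Primal feasibility (all g_i <= 0): OK
Dual feasibility (all lambda_i >= 0): OK
Complementary slackness (lambda_i * g_i(x) = 0 for all i): OK

Verdict: yes, KKT holds.

yes


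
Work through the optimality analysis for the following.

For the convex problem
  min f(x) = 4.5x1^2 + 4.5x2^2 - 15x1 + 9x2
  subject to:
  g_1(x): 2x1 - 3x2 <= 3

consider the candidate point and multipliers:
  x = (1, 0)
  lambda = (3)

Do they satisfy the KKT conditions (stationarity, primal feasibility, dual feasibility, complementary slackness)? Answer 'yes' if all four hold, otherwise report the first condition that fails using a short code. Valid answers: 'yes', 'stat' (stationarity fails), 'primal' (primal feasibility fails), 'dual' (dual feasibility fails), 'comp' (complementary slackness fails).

Gradient of f: grad f(x) = Q x + c = (-6, 9)
Constraint values g_i(x) = a_i^T x - b_i:
  g_1((1, 0)) = -1
Stationarity residual: grad f(x) + sum_i lambda_i a_i = (0, 0)
  -> stationarity OK
Primal feasibility (all g_i <= 0): OK
Dual feasibility (all lambda_i >= 0): OK
Complementary slackness (lambda_i * g_i(x) = 0 for all i): FAILS

Verdict: the first failing condition is complementary_slackness -> comp.

comp


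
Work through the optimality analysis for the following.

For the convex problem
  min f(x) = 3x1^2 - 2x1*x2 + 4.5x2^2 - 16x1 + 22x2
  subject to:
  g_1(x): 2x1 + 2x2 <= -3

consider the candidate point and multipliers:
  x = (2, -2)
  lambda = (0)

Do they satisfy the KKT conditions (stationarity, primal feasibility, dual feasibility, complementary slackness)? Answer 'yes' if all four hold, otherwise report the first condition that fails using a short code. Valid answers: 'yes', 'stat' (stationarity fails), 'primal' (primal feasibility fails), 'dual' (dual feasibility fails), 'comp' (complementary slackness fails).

Gradient of f: grad f(x) = Q x + c = (0, 0)
Constraint values g_i(x) = a_i^T x - b_i:
  g_1((2, -2)) = 3
Stationarity residual: grad f(x) + sum_i lambda_i a_i = (0, 0)
  -> stationarity OK
Primal feasibility (all g_i <= 0): FAILS
Dual feasibility (all lambda_i >= 0): OK
Complementary slackness (lambda_i * g_i(x) = 0 for all i): OK

Verdict: the first failing condition is primal_feasibility -> primal.

primal


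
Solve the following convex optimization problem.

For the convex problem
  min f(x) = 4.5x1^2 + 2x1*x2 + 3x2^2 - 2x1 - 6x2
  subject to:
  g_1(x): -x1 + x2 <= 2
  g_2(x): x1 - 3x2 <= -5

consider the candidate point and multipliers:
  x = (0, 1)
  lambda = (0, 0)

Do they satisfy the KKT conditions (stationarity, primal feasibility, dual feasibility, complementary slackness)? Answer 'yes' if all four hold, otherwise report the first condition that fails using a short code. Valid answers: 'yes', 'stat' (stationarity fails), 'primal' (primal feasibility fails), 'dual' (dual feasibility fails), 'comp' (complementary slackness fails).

Gradient of f: grad f(x) = Q x + c = (0, 0)
Constraint values g_i(x) = a_i^T x - b_i:
  g_1((0, 1)) = -1
  g_2((0, 1)) = 2
Stationarity residual: grad f(x) + sum_i lambda_i a_i = (0, 0)
  -> stationarity OK
Primal feasibility (all g_i <= 0): FAILS
Dual feasibility (all lambda_i >= 0): OK
Complementary slackness (lambda_i * g_i(x) = 0 for all i): OK

Verdict: the first failing condition is primal_feasibility -> primal.

primal


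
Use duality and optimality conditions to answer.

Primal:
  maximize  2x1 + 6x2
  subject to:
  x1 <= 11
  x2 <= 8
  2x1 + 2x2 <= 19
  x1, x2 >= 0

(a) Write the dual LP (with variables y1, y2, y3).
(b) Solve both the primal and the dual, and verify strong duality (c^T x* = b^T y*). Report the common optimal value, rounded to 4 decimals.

The standard primal-dual pair for 'max c^T x s.t. A x <= b, x >= 0' is:
  Dual:  min b^T y  s.t.  A^T y >= c,  y >= 0.

So the dual LP is:
  minimize  11y1 + 8y2 + 19y3
  subject to:
    y1 + 2y3 >= 2
    y2 + 2y3 >= 6
    y1, y2, y3 >= 0

Solving the primal: x* = (1.5, 8).
  primal value c^T x* = 51.
Solving the dual: y* = (0, 4, 1).
  dual value b^T y* = 51.
Strong duality: c^T x* = b^T y*. Confirmed.

51


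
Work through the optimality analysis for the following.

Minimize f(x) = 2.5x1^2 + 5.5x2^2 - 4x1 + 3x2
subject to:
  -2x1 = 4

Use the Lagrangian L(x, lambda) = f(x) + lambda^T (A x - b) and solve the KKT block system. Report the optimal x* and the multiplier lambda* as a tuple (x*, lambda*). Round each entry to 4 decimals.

Form the Lagrangian:
  L(x, lambda) = (1/2) x^T Q x + c^T x + lambda^T (A x - b)
Stationarity (grad_x L = 0): Q x + c + A^T lambda = 0.
Primal feasibility: A x = b.

This gives the KKT block system:
  [ Q   A^T ] [ x     ]   [-c ]
  [ A    0  ] [ lambda ] = [ b ]

Solving the linear system:
  x*      = (-2, -0.2727)
  lambda* = (-7)
  f(x*)   = 17.5909

x* = (-2, -0.2727), lambda* = (-7)


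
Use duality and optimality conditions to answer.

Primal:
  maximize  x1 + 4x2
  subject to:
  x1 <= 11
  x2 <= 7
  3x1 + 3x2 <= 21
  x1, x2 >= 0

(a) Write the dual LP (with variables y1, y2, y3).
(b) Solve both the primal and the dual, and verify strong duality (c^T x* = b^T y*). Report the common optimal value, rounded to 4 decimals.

The standard primal-dual pair for 'max c^T x s.t. A x <= b, x >= 0' is:
  Dual:  min b^T y  s.t.  A^T y >= c,  y >= 0.

So the dual LP is:
  minimize  11y1 + 7y2 + 21y3
  subject to:
    y1 + 3y3 >= 1
    y2 + 3y3 >= 4
    y1, y2, y3 >= 0

Solving the primal: x* = (0, 7).
  primal value c^T x* = 28.
Solving the dual: y* = (0, 3, 0.3333).
  dual value b^T y* = 28.
Strong duality: c^T x* = b^T y*. Confirmed.

28


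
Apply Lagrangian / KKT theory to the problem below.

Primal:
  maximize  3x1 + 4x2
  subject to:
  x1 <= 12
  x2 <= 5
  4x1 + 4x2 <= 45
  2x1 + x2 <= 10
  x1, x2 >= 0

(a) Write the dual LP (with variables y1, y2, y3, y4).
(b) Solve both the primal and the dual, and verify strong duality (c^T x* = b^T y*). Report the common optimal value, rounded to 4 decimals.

The standard primal-dual pair for 'max c^T x s.t. A x <= b, x >= 0' is:
  Dual:  min b^T y  s.t.  A^T y >= c,  y >= 0.

So the dual LP is:
  minimize  12y1 + 5y2 + 45y3 + 10y4
  subject to:
    y1 + 4y3 + 2y4 >= 3
    y2 + 4y3 + y4 >= 4
    y1, y2, y3, y4 >= 0

Solving the primal: x* = (2.5, 5).
  primal value c^T x* = 27.5.
Solving the dual: y* = (0, 2.5, 0, 1.5).
  dual value b^T y* = 27.5.
Strong duality: c^T x* = b^T y*. Confirmed.

27.5


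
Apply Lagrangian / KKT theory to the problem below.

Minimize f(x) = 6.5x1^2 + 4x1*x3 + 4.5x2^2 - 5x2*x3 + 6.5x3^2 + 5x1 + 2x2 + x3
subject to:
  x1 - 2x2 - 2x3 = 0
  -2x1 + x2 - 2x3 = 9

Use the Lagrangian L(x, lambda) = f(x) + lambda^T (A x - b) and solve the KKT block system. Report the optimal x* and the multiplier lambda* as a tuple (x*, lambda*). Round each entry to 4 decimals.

Form the Lagrangian:
  L(x, lambda) = (1/2) x^T Q x + c^T x + lambda^T (A x - b)
Stationarity (grad_x L = 0): Q x + c + A^T lambda = 0.
Primal feasibility: A x = b.

This gives the KKT block system:
  [ Q   A^T ] [ x     ]   [-c ]
  [ A    0  ] [ lambda ] = [ b ]

Solving the linear system:
  x*      = (-2.419, 0.581, -1.7905)
  lambda* = (-0.4159, -17.0127)
  f(x*)   = 70.1952

x* = (-2.419, 0.581, -1.7905), lambda* = (-0.4159, -17.0127)


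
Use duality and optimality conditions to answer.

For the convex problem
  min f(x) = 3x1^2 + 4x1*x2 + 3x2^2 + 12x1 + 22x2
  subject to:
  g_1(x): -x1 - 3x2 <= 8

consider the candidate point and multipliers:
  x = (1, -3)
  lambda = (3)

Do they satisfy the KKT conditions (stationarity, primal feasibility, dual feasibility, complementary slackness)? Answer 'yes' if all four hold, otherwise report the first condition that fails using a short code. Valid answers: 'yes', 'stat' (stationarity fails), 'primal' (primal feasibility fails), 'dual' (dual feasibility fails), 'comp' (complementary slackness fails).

Gradient of f: grad f(x) = Q x + c = (6, 8)
Constraint values g_i(x) = a_i^T x - b_i:
  g_1((1, -3)) = 0
Stationarity residual: grad f(x) + sum_i lambda_i a_i = (3, -1)
  -> stationarity FAILS
Primal feasibility (all g_i <= 0): OK
Dual feasibility (all lambda_i >= 0): OK
Complementary slackness (lambda_i * g_i(x) = 0 for all i): OK

Verdict: the first failing condition is stationarity -> stat.

stat


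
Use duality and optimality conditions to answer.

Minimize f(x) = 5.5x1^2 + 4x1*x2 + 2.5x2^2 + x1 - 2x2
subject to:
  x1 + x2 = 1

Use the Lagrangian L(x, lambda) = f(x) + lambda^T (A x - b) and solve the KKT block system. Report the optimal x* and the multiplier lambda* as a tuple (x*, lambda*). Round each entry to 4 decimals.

Form the Lagrangian:
  L(x, lambda) = (1/2) x^T Q x + c^T x + lambda^T (A x - b)
Stationarity (grad_x L = 0): Q x + c + A^T lambda = 0.
Primal feasibility: A x = b.

This gives the KKT block system:
  [ Q   A^T ] [ x     ]   [-c ]
  [ A    0  ] [ lambda ] = [ b ]

Solving the linear system:
  x*      = (-0.25, 1.25)
  lambda* = (-3.25)
  f(x*)   = 0.25

x* = (-0.25, 1.25), lambda* = (-3.25)


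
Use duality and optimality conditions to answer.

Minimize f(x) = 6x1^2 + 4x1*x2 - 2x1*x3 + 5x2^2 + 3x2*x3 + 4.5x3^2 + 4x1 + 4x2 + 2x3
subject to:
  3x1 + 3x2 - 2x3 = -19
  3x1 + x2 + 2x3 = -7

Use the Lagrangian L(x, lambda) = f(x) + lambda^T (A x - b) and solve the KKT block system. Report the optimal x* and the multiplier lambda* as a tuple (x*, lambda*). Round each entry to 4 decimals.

Form the Lagrangian:
  L(x, lambda) = (1/2) x^T Q x + c^T x + lambda^T (A x - b)
Stationarity (grad_x L = 0): Q x + c + A^T lambda = 0.
Primal feasibility: A x = b.

This gives the KKT block system:
  [ Q   A^T ] [ x     ]   [-c ]
  [ A    0  ] [ lambda ] = [ b ]

Solving the linear system:
  x*      = (-2.3032, -3.0452, 1.4774)
  lambda* = (9.1541, 3.7705)
  f(x*)   = 90.9414

x* = (-2.3032, -3.0452, 1.4774), lambda* = (9.1541, 3.7705)


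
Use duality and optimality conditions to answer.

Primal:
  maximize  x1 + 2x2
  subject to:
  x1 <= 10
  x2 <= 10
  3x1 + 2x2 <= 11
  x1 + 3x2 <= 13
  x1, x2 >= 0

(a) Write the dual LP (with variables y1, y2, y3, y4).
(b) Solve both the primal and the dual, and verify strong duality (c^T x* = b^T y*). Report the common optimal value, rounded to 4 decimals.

The standard primal-dual pair for 'max c^T x s.t. A x <= b, x >= 0' is:
  Dual:  min b^T y  s.t.  A^T y >= c,  y >= 0.

So the dual LP is:
  minimize  10y1 + 10y2 + 11y3 + 13y4
  subject to:
    y1 + 3y3 + y4 >= 1
    y2 + 2y3 + 3y4 >= 2
    y1, y2, y3, y4 >= 0

Solving the primal: x* = (1, 4).
  primal value c^T x* = 9.
Solving the dual: y* = (0, 0, 0.1429, 0.5714).
  dual value b^T y* = 9.
Strong duality: c^T x* = b^T y*. Confirmed.

9


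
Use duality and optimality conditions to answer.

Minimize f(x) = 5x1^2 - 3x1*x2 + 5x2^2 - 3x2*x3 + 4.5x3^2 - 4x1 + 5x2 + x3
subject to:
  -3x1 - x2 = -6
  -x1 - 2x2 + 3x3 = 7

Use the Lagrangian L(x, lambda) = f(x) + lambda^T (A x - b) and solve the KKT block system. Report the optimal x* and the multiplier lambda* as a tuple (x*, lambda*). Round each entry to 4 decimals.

Form the Lagrangian:
  L(x, lambda) = (1/2) x^T Q x + c^T x + lambda^T (A x - b)
Stationarity (grad_x L = 0): Q x + c + A^T lambda = 0.
Primal feasibility: A x = b.

This gives the KKT block system:
  [ Q   A^T ] [ x     ]   [-c ]
  [ A    0  ] [ lambda ] = [ b ]

Solving the linear system:
  x*      = (2.0059, -0.0177, 2.9902)
  lambda* = (8.4779, -9.3215)
  f(x*)   = 55.498

x* = (2.0059, -0.0177, 2.9902), lambda* = (8.4779, -9.3215)


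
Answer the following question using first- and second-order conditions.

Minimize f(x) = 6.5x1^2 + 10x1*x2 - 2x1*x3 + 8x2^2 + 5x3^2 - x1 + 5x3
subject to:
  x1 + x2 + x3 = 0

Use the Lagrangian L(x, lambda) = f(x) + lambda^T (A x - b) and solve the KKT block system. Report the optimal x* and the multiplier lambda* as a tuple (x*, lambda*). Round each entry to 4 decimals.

Form the Lagrangian:
  L(x, lambda) = (1/2) x^T Q x + c^T x + lambda^T (A x - b)
Stationarity (grad_x L = 0): Q x + c + A^T lambda = 0.
Primal feasibility: A x = b.

This gives the KKT block system:
  [ Q   A^T ] [ x     ]   [-c ]
  [ A    0  ] [ lambda ] = [ b ]

Solving the linear system:
  x*      = (0.211, 0.0138, -0.2248)
  lambda* = (-2.3303)
  f(x*)   = -0.6674

x* = (0.211, 0.0138, -0.2248), lambda* = (-2.3303)


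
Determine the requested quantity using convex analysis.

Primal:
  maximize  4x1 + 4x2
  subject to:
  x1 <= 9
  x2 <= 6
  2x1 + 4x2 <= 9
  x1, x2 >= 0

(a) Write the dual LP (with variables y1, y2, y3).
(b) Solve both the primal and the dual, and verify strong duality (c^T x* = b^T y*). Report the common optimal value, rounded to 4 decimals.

The standard primal-dual pair for 'max c^T x s.t. A x <= b, x >= 0' is:
  Dual:  min b^T y  s.t.  A^T y >= c,  y >= 0.

So the dual LP is:
  minimize  9y1 + 6y2 + 9y3
  subject to:
    y1 + 2y3 >= 4
    y2 + 4y3 >= 4
    y1, y2, y3 >= 0

Solving the primal: x* = (4.5, 0).
  primal value c^T x* = 18.
Solving the dual: y* = (0, 0, 2).
  dual value b^T y* = 18.
Strong duality: c^T x* = b^T y*. Confirmed.

18


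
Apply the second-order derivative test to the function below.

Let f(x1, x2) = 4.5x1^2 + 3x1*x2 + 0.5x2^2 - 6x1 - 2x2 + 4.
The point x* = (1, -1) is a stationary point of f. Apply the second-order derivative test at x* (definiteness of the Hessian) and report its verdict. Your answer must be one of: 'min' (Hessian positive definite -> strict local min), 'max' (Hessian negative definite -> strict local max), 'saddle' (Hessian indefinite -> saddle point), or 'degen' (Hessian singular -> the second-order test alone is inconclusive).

Compute the Hessian H = grad^2 f:
  H = [[9, 3], [3, 1]]
Verify stationarity: grad f(x*) = H x* + g = (0, 0).
Eigenvalues of H: 0, 10.
H has a zero eigenvalue (singular; positive semidefinite but not definite), so H is neither positive definite, negative definite, nor indefinite. The second-order test alone is inconclusive -> degen.
(Indeed, f is constant along the null direction of H through x*, so x* is not a strict local extremum.)

degen


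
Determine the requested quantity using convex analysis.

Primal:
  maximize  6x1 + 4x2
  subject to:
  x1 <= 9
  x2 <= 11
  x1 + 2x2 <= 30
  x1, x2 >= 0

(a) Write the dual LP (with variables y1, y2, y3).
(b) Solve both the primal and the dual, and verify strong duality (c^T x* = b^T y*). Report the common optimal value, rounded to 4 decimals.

The standard primal-dual pair for 'max c^T x s.t. A x <= b, x >= 0' is:
  Dual:  min b^T y  s.t.  A^T y >= c,  y >= 0.

So the dual LP is:
  minimize  9y1 + 11y2 + 30y3
  subject to:
    y1 + y3 >= 6
    y2 + 2y3 >= 4
    y1, y2, y3 >= 0

Solving the primal: x* = (9, 10.5).
  primal value c^T x* = 96.
Solving the dual: y* = (4, 0, 2).
  dual value b^T y* = 96.
Strong duality: c^T x* = b^T y*. Confirmed.

96


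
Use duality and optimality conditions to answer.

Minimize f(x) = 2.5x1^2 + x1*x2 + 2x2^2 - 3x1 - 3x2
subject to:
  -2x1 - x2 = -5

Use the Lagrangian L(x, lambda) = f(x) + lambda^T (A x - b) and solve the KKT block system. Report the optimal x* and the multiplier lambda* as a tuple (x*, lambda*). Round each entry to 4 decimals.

Form the Lagrangian:
  L(x, lambda) = (1/2) x^T Q x + c^T x + lambda^T (A x - b)
Stationarity (grad_x L = 0): Q x + c + A^T lambda = 0.
Primal feasibility: A x = b.

This gives the KKT block system:
  [ Q   A^T ] [ x     ]   [-c ]
  [ A    0  ] [ lambda ] = [ b ]

Solving the linear system:
  x*      = (1.8824, 1.2353)
  lambda* = (3.8235)
  f(x*)   = 4.8824

x* = (1.8824, 1.2353), lambda* = (3.8235)


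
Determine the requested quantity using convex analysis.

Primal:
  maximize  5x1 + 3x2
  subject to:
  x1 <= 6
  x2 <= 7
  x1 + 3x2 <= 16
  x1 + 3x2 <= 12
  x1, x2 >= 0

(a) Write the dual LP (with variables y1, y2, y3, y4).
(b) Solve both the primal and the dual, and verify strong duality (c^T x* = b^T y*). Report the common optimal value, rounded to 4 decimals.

The standard primal-dual pair for 'max c^T x s.t. A x <= b, x >= 0' is:
  Dual:  min b^T y  s.t.  A^T y >= c,  y >= 0.

So the dual LP is:
  minimize  6y1 + 7y2 + 16y3 + 12y4
  subject to:
    y1 + y3 + y4 >= 5
    y2 + 3y3 + 3y4 >= 3
    y1, y2, y3, y4 >= 0

Solving the primal: x* = (6, 2).
  primal value c^T x* = 36.
Solving the dual: y* = (4, 0, 0, 1).
  dual value b^T y* = 36.
Strong duality: c^T x* = b^T y*. Confirmed.

36


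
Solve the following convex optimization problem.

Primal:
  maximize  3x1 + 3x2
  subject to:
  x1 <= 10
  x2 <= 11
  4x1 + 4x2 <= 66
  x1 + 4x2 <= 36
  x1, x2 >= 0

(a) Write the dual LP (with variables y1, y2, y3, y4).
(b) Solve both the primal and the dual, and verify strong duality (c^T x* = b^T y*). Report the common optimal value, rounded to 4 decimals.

The standard primal-dual pair for 'max c^T x s.t. A x <= b, x >= 0' is:
  Dual:  min b^T y  s.t.  A^T y >= c,  y >= 0.

So the dual LP is:
  minimize  10y1 + 11y2 + 66y3 + 36y4
  subject to:
    y1 + 4y3 + y4 >= 3
    y2 + 4y3 + 4y4 >= 3
    y1, y2, y3, y4 >= 0

Solving the primal: x* = (10, 6.5).
  primal value c^T x* = 49.5.
Solving the dual: y* = (2.25, 0, 0, 0.75).
  dual value b^T y* = 49.5.
Strong duality: c^T x* = b^T y*. Confirmed.

49.5


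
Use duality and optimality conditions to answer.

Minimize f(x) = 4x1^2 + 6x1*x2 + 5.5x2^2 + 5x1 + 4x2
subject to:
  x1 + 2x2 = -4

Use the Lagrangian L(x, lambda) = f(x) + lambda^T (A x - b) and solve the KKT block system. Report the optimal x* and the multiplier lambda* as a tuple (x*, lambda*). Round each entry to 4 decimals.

Form the Lagrangian:
  L(x, lambda) = (1/2) x^T Q x + c^T x + lambda^T (A x - b)
Stationarity (grad_x L = 0): Q x + c + A^T lambda = 0.
Primal feasibility: A x = b.

This gives the KKT block system:
  [ Q   A^T ] [ x     ]   [-c ]
  [ A    0  ] [ lambda ] = [ b ]

Solving the linear system:
  x*      = (-0.4211, -1.7895)
  lambda* = (9.1053)
  f(x*)   = 13.5789

x* = (-0.4211, -1.7895), lambda* = (9.1053)


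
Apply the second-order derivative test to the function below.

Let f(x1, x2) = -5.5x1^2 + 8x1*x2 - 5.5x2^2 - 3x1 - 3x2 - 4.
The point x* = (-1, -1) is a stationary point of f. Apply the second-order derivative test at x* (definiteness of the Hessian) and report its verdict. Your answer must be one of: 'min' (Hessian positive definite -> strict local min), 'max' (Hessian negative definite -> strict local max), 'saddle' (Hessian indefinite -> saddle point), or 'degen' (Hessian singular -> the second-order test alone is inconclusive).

Compute the Hessian H = grad^2 f:
  H = [[-11, 8], [8, -11]]
Verify stationarity: grad f(x*) = H x* + g = (0, 0).
Eigenvalues of H: -19, -3.
Both eigenvalues < 0, so H is negative definite -> x* is a strict local max.

max


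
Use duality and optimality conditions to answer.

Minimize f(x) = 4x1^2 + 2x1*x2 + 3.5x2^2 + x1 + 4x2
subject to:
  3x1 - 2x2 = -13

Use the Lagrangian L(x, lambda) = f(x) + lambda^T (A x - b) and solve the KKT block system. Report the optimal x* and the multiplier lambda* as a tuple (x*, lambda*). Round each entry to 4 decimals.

Form the Lagrangian:
  L(x, lambda) = (1/2) x^T Q x + c^T x + lambda^T (A x - b)
Stationarity (grad_x L = 0): Q x + c + A^T lambda = 0.
Primal feasibility: A x = b.

This gives the KKT block system:
  [ Q   A^T ] [ x     ]   [-c ]
  [ A    0  ] [ lambda ] = [ b ]

Solving the linear system:
  x*      = (-2.9664, 2.0504)
  lambda* = (6.2101)
  f(x*)   = 42.9832

x* = (-2.9664, 2.0504), lambda* = (6.2101)


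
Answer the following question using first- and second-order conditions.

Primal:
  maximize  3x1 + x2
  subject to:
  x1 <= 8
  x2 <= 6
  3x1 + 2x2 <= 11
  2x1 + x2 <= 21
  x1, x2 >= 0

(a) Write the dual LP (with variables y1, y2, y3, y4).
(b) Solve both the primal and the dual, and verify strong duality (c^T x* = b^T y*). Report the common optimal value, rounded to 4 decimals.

The standard primal-dual pair for 'max c^T x s.t. A x <= b, x >= 0' is:
  Dual:  min b^T y  s.t.  A^T y >= c,  y >= 0.

So the dual LP is:
  minimize  8y1 + 6y2 + 11y3 + 21y4
  subject to:
    y1 + 3y3 + 2y4 >= 3
    y2 + 2y3 + y4 >= 1
    y1, y2, y3, y4 >= 0

Solving the primal: x* = (3.6667, 0).
  primal value c^T x* = 11.
Solving the dual: y* = (0, 0, 1, 0).
  dual value b^T y* = 11.
Strong duality: c^T x* = b^T y*. Confirmed.

11


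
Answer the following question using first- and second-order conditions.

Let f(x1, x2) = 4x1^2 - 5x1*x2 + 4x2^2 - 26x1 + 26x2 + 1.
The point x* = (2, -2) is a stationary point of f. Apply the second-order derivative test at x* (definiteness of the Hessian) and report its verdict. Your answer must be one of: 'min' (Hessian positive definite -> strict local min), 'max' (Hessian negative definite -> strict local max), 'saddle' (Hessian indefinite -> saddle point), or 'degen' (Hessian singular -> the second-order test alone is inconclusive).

Compute the Hessian H = grad^2 f:
  H = [[8, -5], [-5, 8]]
Verify stationarity: grad f(x*) = H x* + g = (0, 0).
Eigenvalues of H: 3, 13.
Both eigenvalues > 0, so H is positive definite -> x* is a strict local min.

min


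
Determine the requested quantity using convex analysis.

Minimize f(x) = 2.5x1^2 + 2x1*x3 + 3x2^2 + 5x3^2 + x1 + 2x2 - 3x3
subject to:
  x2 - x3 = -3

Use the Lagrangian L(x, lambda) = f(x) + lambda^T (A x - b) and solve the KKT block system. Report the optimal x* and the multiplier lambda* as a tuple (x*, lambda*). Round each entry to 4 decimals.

Form the Lagrangian:
  L(x, lambda) = (1/2) x^T Q x + c^T x + lambda^T (A x - b)
Stationarity (grad_x L = 0): Q x + c + A^T lambda = 0.
Primal feasibility: A x = b.

This gives the KKT block system:
  [ Q   A^T ] [ x     ]   [-c ]
  [ A    0  ] [ lambda ] = [ b ]

Solving the linear system:
  x*      = (-0.7105, -1.7237, 1.2763)
  lambda* = (8.3421)
  f(x*)   = 8.5197

x* = (-0.7105, -1.7237, 1.2763), lambda* = (8.3421)


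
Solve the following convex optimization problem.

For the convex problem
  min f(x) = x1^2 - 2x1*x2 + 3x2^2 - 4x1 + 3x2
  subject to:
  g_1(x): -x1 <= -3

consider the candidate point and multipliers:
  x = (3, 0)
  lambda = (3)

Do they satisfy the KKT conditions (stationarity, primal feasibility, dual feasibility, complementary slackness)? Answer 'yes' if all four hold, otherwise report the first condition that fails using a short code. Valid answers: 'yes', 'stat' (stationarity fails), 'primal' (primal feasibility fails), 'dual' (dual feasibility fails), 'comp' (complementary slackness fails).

Gradient of f: grad f(x) = Q x + c = (2, -3)
Constraint values g_i(x) = a_i^T x - b_i:
  g_1((3, 0)) = 0
Stationarity residual: grad f(x) + sum_i lambda_i a_i = (-1, -3)
  -> stationarity FAILS
Primal feasibility (all g_i <= 0): OK
Dual feasibility (all lambda_i >= 0): OK
Complementary slackness (lambda_i * g_i(x) = 0 for all i): OK

Verdict: the first failing condition is stationarity -> stat.

stat


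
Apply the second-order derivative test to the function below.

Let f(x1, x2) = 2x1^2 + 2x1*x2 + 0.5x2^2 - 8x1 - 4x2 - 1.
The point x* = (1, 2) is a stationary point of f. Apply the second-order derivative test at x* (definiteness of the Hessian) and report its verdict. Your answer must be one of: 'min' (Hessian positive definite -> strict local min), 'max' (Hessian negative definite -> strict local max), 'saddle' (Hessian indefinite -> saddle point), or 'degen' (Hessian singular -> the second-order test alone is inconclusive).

Compute the Hessian H = grad^2 f:
  H = [[4, 2], [2, 1]]
Verify stationarity: grad f(x*) = H x* + g = (0, 0).
Eigenvalues of H: 0, 5.
H has a zero eigenvalue (singular; positive semidefinite but not definite), so H is neither positive definite, negative definite, nor indefinite. The second-order test alone is inconclusive -> degen.
(Indeed, f is constant along the null direction of H through x*, so x* is not a strict local extremum.)

degen


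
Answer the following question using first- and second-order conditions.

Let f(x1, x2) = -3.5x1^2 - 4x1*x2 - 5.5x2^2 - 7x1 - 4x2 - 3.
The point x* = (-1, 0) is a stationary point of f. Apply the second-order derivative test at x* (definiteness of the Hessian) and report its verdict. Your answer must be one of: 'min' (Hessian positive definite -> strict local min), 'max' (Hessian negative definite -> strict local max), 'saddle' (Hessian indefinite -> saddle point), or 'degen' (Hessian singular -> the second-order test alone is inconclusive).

Compute the Hessian H = grad^2 f:
  H = [[-7, -4], [-4, -11]]
Verify stationarity: grad f(x*) = H x* + g = (0, 0).
Eigenvalues of H: -13.4721, -4.5279.
Both eigenvalues < 0, so H is negative definite -> x* is a strict local max.

max


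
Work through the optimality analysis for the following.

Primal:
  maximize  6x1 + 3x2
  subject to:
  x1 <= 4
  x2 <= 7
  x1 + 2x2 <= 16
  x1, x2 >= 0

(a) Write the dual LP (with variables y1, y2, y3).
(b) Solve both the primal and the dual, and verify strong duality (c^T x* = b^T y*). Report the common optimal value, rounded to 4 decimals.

The standard primal-dual pair for 'max c^T x s.t. A x <= b, x >= 0' is:
  Dual:  min b^T y  s.t.  A^T y >= c,  y >= 0.

So the dual LP is:
  minimize  4y1 + 7y2 + 16y3
  subject to:
    y1 + y3 >= 6
    y2 + 2y3 >= 3
    y1, y2, y3 >= 0

Solving the primal: x* = (4, 6).
  primal value c^T x* = 42.
Solving the dual: y* = (4.5, 0, 1.5).
  dual value b^T y* = 42.
Strong duality: c^T x* = b^T y*. Confirmed.

42


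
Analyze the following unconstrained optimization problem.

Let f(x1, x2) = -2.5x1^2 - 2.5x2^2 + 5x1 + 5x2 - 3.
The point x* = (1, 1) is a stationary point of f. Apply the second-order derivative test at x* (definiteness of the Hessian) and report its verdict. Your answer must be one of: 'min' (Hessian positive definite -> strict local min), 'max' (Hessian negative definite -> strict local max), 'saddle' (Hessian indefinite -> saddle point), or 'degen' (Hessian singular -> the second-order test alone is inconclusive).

Compute the Hessian H = grad^2 f:
  H = [[-5, 0], [0, -5]]
Verify stationarity: grad f(x*) = H x* + g = (0, 0).
Eigenvalues of H: -5, -5.
Both eigenvalues < 0, so H is negative definite -> x* is a strict local max.

max


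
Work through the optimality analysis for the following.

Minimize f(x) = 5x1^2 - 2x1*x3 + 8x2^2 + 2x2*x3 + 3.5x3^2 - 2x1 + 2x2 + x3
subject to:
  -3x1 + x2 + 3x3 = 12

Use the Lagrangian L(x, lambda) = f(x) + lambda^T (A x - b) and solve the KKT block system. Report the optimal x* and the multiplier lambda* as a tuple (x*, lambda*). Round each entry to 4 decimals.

Form the Lagrangian:
  L(x, lambda) = (1/2) x^T Q x + c^T x + lambda^T (A x - b)
Stationarity (grad_x L = 0): Q x + c + A^T lambda = 0.
Primal feasibility: A x = b.

This gives the KKT block system:
  [ Q   A^T ] [ x     ]   [-c ]
  [ A    0  ] [ lambda ] = [ b ]

Solving the linear system:
  x*      = (-1.4618, 0.01, 2.5349)
  lambda* = (-7.2292)
  f(x*)   = 46.1146

x* = (-1.4618, 0.01, 2.5349), lambda* = (-7.2292)


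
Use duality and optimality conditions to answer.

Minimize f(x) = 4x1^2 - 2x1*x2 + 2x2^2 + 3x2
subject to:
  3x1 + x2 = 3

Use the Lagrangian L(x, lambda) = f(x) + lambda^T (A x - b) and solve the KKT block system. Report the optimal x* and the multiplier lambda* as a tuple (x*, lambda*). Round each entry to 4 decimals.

Form the Lagrangian:
  L(x, lambda) = (1/2) x^T Q x + c^T x + lambda^T (A x - b)
Stationarity (grad_x L = 0): Q x + c + A^T lambda = 0.
Primal feasibility: A x = b.

This gives the KKT block system:
  [ Q   A^T ] [ x     ]   [-c ]
  [ A    0  ] [ lambda ] = [ b ]

Solving the linear system:
  x*      = (0.9107, 0.2679)
  lambda* = (-2.25)
  f(x*)   = 3.7768

x* = (0.9107, 0.2679), lambda* = (-2.25)


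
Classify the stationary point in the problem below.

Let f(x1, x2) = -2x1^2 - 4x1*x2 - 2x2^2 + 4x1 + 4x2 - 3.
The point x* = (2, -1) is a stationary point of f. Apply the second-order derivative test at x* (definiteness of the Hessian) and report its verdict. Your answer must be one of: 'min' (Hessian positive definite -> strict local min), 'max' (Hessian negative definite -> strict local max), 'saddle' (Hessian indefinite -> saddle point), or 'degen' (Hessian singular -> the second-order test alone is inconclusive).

Compute the Hessian H = grad^2 f:
  H = [[-4, -4], [-4, -4]]
Verify stationarity: grad f(x*) = H x* + g = (0, 0).
Eigenvalues of H: -8, 0.
H has a zero eigenvalue (singular; negative semidefinite but not definite), so H is neither positive definite, negative definite, nor indefinite. The second-order test alone is inconclusive -> degen.
(Indeed, f is constant along the null direction of H through x*, so x* is not a strict local extremum.)

degen


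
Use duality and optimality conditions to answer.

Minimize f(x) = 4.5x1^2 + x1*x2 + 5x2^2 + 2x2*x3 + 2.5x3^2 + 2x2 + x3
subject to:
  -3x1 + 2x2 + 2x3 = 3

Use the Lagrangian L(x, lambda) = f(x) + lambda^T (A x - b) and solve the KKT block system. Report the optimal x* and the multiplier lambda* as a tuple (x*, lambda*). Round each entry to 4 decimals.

Form the Lagrangian:
  L(x, lambda) = (1/2) x^T Q x + c^T x + lambda^T (A x - b)
Stationarity (grad_x L = 0): Q x + c + A^T lambda = 0.
Primal feasibility: A x = b.

This gives the KKT block system:
  [ Q   A^T ] [ x     ]   [-c ]
  [ A    0  ] [ lambda ] = [ b ]

Solving the linear system:
  x*      = (-0.6081, 0.1247, 0.4632)
  lambda* = (-1.7827)
  f(x*)   = 3.0303

x* = (-0.6081, 0.1247, 0.4632), lambda* = (-1.7827)
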